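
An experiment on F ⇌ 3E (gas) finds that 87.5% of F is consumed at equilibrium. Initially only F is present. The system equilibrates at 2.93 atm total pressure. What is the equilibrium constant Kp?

Take 1 mol F as basis and let X be its fractional conversion, so ξ = X.
Moles: n_F = 1 − X; n_E = 3X.
n_T = Σnᵢ = 1 + 2X.
At X = 0.875: n_F = 0.125, n_E = 2.62, n_T = 2.75.
p_i = (n_i/n_T)·P. Kp = p_E^3 / (p_F) = 164 atm^2.

Kp = 164 atm^2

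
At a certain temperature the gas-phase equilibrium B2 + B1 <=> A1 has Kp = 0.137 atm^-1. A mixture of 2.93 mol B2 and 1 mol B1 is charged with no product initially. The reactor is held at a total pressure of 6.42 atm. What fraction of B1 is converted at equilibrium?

X = 0.387

Basis: 1 mol B1 initially; let X = conversion of B1. Extent ξ = X.
Species balance: n_B2 = 2.93 − X; n_B1 = 1 − X; n_A1 = X.
Total moles n_T = 3.93 − X.
Mole fractions y_i = n_i/n_T; Kp = p_A1 / (p_B2 p_B1) with p_i = y_i·P.
Equating to 0.137 atm^-1 and solving on 0 < X < 1: X = 0.387.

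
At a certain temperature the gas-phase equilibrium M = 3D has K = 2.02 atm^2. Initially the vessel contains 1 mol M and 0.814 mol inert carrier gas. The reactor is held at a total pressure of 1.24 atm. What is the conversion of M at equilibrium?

X = 0.568

Take 1 mol M as basis and let X be its fractional conversion, so ξ = X.
At extent ξ: n_M = 1 − X; n_D = 3X; n_I = 0.814 (inert).
n_T = Σnᵢ = 1.81 + 2X.
y_i = n_i/n_T, p_i = y_i·P. K = p_D^3 / (p_M).
Setting this equal to 2.02 atm^2 and taking the physical root (0 < X < 1) gives X = 0.568.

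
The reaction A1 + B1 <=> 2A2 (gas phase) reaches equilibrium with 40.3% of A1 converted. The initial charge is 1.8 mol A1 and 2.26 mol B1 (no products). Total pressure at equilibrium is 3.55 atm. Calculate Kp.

Let X = conversion of A1 (basis 1.8 mol A1); extent of reaction ξ = 1.8X.
Mole table: n_A1 = 1.8 − 1.8X; n_B1 = 2.26 − 1.8X; n_A2 = 3.6X.
n_T stays at 4.06 (no change in mole number).
At X = 0.403: n_A1 = 1.07, n_B1 = 1.53, n_A2 = 1.45, n_T = 4.06.
p_i = (n_i/n_T)·P. Kp = p_A2^2 / (p_A1 p_B1) = 1.28.

Kp = 1.28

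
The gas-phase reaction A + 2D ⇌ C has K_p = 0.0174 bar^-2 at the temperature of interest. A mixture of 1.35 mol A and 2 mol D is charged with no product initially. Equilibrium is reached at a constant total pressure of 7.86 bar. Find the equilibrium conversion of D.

Basis: 2 mol D initially; let X = conversion of D. Extent ξ = X.
Moles: n_A = 1.35 − X; n_D = 2 − 2X; n_C = X.
Summing: n_T = 3.35 − 2X.
y_i = n_i/n_T, p_i = y_i·P. K_p = p_C / (p_A p_D^2).
Equating to 0.0174 bar^-2 and solving on 0 < X < 1: X = 0.296.

X = 0.296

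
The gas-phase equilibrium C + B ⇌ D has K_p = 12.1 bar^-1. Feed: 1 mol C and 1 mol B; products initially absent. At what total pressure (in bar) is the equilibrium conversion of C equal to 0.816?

Take 1 mol C as basis and let X be its fractional conversion, so ξ = X.
Mole table: n_C = 1 − X; n_B = 1 − X; n_D = X.
n_T = Σnᵢ = 2 − X.
K_p = p_D / (p_C p_B) with p_i = (n_i/n_T)·P.
At X = 0.816: the mole-fraction product g(X) = Π y_i^ν_i = 28.54. Since K_p = g(X)·P^{-1}, P = (g/K_p)^(1/1) = (28.54/12.1)^(1/1) = 2.36 bar.

P = 2.36 bar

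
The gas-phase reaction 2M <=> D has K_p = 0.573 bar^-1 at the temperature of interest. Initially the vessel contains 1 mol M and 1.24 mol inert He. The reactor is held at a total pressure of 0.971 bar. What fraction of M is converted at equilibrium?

Basis: 1 mol M initially; let X = conversion of M. Extent ξ = 0.5X.
Mole table: n_M = 1 − X; n_D = 0.5X; n_I = 1.24 (inert).
Summing: n_T = 2.24 − 0.5X.
Mole fractions y_i = n_i/n_T; K_p = p_D / (p_M^2) with p_i = y_i·P.
This yields a degree-2 equation in X; solving on (0,1), X = 0.277.

X = 0.277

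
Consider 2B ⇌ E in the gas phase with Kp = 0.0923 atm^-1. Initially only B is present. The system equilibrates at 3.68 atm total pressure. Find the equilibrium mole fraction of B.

Let X = conversion of B (basis 1 mol B); extent of reaction ξ = 0.5X.
Mole table: n_B = 1 − X; n_E = 0.5X.
n_T = Σnᵢ = 1 − 0.5X.
Mole fractions y_i = n_i/n_T; Kp = p_E / (p_B^2) with p_i = y_i·P.
Equating to 0.0923 atm^-1 and solving on 0 < X < 1: X = 0.349.
Then n_B = 0.651, n_T = 0.826, so y_B = 0.789.

y_B = 0.789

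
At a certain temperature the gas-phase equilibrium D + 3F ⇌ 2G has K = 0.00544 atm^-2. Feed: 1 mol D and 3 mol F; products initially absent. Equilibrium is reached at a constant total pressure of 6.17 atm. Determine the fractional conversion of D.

Basis: 1 mol D initially; let X = conversion of D. Extent ξ = X.
Species balance: n_D = 1 − X; n_F = 3 − 3X; n_G = 2X.
n_T = Σnᵢ = 4 − 2X.
y_i = n_i/n_T, p_i = y_i·P. K = p_G^2 / (p_D p_F^3).
Substituting and setting equal to 0.00544 atm^-2 gives a polynomial in X; the root in (0,1) is X = 0.207.

X = 0.207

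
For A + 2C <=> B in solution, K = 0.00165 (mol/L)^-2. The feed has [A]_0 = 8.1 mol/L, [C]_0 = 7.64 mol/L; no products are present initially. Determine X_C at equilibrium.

Let X = conversion of C; extent ξ = 7.64X/2 mol/L.
Concentrations: [A] = 8.1 − 3.82X; [C] = 7.64 − 7.64X; [B] = 3.82X.
K = [B] / ([A] [C]^2).
Setting equal to 0.00165 and solving for X on (0,1) gives X = 0.141.

X = 0.141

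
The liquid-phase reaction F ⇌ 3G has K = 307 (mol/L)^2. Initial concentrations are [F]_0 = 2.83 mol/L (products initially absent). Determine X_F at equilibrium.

Let X = conversion of F; extent ξ = 2.83·X mol/L.
Concentrations: [F] = 2.83 − 2.83X; [G] = 8.49X.
K = [G]^3 / ([F]).
Solving K = 307 for X ∈ (0,1): X = 0.728.

X = 0.728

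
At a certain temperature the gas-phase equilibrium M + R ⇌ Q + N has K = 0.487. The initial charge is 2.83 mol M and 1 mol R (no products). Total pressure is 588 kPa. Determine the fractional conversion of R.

Let X = conversion of R (basis 1 mol R); extent of reaction ξ = X.
At extent ξ: n_M = 2.83 − X; n_R = 1 − X; n_Q = X; n_N = X.
Since Δν = 0, n_T = 3.83 throughout.
Mole fractions y_i = n_i/n_T; K = p_Q p_N / (p_M p_R) with p_i = y_i·P.
Setting this equal to 0.487 and taking the physical root (0 < X < 1) gives X = 0.630.

X = 0.630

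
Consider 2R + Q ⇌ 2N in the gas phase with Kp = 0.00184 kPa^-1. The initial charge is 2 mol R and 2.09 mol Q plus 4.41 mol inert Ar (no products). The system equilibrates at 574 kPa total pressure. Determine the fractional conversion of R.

Basis: 2 mol R initially; let X = conversion of R. Extent ξ = X.
At extent ξ: n_R = 2 − 2X; n_Q = 2.09 − X; n_N = 2X; n_I = 4.41 (inert).
Total moles n_T = 8.5 − X.
y_i = n_i/n_T, p_i = y_i·P. Kp = p_N^2 / (p_R^2 p_Q).
This yields a degree-3 equation in X; solving on (0,1), X = 0.323.

X = 0.323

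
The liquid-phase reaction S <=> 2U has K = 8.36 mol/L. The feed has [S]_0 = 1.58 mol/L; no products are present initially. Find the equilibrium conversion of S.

Let X = conversion of S; extent ξ = 1.58·X mol/L.
Concentrations: [S] = 1.58 − 1.58X; [U] = 3.16X.
K = [U]^2 / ([S]).
Equating to 8.36 mol/L: the physical root is X = 0.665.

X = 0.665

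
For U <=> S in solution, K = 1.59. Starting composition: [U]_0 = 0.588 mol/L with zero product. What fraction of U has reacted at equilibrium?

Let X = conversion of U; extent ξ = 0.588·X mol/L.
Concentrations: [U] = 0.588 − 0.588X; [S] = 0.588X.
K = [S] / ([U]).
Setting equal to 1.59 and solving for X on (0,1) gives X = 0.614.

X = 0.614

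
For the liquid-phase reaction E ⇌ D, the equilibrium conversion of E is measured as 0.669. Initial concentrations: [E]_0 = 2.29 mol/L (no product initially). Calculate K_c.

Let X = conversion of E.
Concentrations: [E] = 2.29 − 2.29X; [D] = 2.29X.
At X = 0.669: [E] = 0.758, [D] = 1.53.
K_c = [D] / ([E]) = 2.02.

K_c = 2.02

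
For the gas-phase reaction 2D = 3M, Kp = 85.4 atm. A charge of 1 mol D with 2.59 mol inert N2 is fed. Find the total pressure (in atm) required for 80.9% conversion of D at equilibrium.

Let X = conversion of D (basis 1 mol D); extent of reaction ξ = 0.5X.
At extent ξ: n_D = 1 − X; n_M = 1.5X; n_I = 2.59 (inert).
n_T = Σnᵢ = 3.59 + 0.5X.
Kp = p_M^3 / (p_D^2) with p_i = (n_i/n_T)·P.
At X = 0.809: the mole-fraction product g(X) = Π y_i^ν_i = 12.26. Since Kp = g(X)·P^{1}, P = (Kp/g)^(1/1) = (85.4/12.26)^(1/1) = 6.96 atm.

P = 6.96 atm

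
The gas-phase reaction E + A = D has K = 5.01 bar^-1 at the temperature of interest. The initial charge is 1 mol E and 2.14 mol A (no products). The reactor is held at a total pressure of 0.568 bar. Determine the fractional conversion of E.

X = 0.631

Let X = conversion of E (basis 1 mol E); extent of reaction ξ = X.
Moles: n_E = 1 − X; n_A = 2.14 − X; n_D = X.
n_T = Σnᵢ = 3.14 − X.
With p_i = (n_i/n_T)P, K = p_D / (p_E p_A).
Substituting and setting equal to 5.01 bar^-1 gives a polynomial in X; the root in (0,1) is X = 0.631.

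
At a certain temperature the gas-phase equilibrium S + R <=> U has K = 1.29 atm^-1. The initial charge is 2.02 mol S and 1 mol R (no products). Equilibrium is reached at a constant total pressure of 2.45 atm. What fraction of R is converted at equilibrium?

Take 1 mol R as basis and let X be its fractional conversion, so ξ = X.
Moles: n_S = 2.02 − X; n_R = 1 − X; n_U = X.
n_T = Σnᵢ = 3.02 − X.
y_i = n_i/n_T, p_i = y_i·P. K = p_U / (p_S p_R).
Substituting and setting equal to 1.29 atm^-1 gives a polynomial in X; the root in (0,1) is X = 0.647.

X = 0.647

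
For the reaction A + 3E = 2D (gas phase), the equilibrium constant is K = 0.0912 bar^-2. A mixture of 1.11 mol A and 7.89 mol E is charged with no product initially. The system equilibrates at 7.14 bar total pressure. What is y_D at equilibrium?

y_D = 0.241

Let X = conversion of A (basis 1.11 mol A); extent of reaction ξ = 1.11X.
Mole table: n_A = 1.11 − 1.11X; n_E = 7.89 − 3.33X; n_D = 2.22X.
Summing: n_T = 9 − 2.22X.
With p_i = (n_i/n_T)P, K = p_D^2 / (p_A p_E^3).
Setting this equal to 0.0912 bar^-2 and taking the physical root (0 < X < 1) gives X = 0.787.
Then n_D = 1.75, n_T = 7.25, so y_D = 0.241.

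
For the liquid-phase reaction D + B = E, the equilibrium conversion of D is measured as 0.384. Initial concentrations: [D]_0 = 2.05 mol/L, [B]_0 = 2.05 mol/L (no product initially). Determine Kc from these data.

Let X = conversion of D.
Concentrations: [D] = 2.05 − 2.05X; [B] = 2.05 − 2.05X; [E] = 2.05X.
At X = 0.384: [D] = 1.26, [B] = 1.26, [E] = 0.787.
Kc = [E] / ([D] [B]) = 0.494 L/mol.

Kc = 0.494 L/mol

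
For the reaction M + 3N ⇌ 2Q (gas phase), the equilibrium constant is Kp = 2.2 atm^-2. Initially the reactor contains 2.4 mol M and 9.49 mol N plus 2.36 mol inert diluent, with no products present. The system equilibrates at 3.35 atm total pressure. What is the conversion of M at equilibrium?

X = 0.715

Basis: 2.4 mol M initially; let X = conversion of M. Extent ξ = 2.4X.
Mole table: n_M = 2.4 − 2.4X; n_N = 9.49 − 7.2X; n_Q = 4.8X; n_I = 2.36 (inert).
n_T = Σnᵢ = 14.2 − 4.8X.
y_i = n_i/n_T, p_i = y_i·P. Kp = p_Q^2 / (p_M p_N^3).
This yields a degree-4 equation in X; solving on (0,1), X = 0.715.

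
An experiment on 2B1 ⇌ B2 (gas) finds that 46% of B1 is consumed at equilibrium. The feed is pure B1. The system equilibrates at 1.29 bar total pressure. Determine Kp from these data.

Kp = 0.471 bar^-1

Basis: 1 mol B1 initially; let X = conversion of B1. Extent ξ = 0.5X.
At extent ξ: n_B1 = 1 − X; n_B2 = 0.5X.
Summing: n_T = 1 − 0.5X.
At X = 0.46: n_B1 = 0.54, n_B2 = 0.23, n_T = 0.77.
p_i = (n_i/n_T)·P. Kp = p_B2 / (p_B1^2) = 0.471 bar^-1.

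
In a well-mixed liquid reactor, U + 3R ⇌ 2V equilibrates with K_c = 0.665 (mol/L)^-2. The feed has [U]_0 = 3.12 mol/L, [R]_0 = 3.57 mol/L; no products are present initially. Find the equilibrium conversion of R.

Let X = conversion of R; extent ξ = 3.57X/3 mol/L.
Concentrations: [U] = 3.12 − 1.19X; [R] = 3.57 − 3.57X; [V] = 2.38X.
K_c = [V]^2 / ([U] [R]^3).
Solving K_c = 0.665 for X ∈ (0,1): X = 0.669.

X = 0.669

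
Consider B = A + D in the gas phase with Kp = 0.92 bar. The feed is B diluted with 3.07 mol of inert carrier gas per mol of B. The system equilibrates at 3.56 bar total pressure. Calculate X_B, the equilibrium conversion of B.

Let X = conversion of B (basis 1 mol B); extent of reaction ξ = X.
Moles: n_B = 1 − X; n_A = X; n_D = X; n_I = 3.07 (inert).
n_T = Σnᵢ = 4.07 + X.
Mole fractions y_i = n_i/n_T; Kp = p_A p_D / (p_B) with p_i = y_i·P.
This yields a degree-2 equation in X; solving on (0,1), X = 0.652.

X = 0.652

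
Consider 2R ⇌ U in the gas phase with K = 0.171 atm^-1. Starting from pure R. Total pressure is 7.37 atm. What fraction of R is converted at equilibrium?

X = 0.593

Basis: 1 mol R initially; let X = conversion of R. Extent ξ = 0.5X.
Mole table: n_R = 1 − X; n_U = 0.5X.
Summing: n_T = 1 − 0.5X.
y_i = n_i/n_T, p_i = y_i·P. K = p_U / (p_R^2).
Equating to 0.171 atm^-1 and solving on 0 < X < 1: X = 0.593.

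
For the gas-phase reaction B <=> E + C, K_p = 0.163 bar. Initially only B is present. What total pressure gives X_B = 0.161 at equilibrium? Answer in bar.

Take 1 mol B as basis and let X be its fractional conversion, so ξ = X.
Species balance: n_B = 1 − X; n_E = X; n_C = X.
n_T = Σnᵢ = 1 + X.
K_p = p_E p_C / (p_B) with p_i = (n_i/n_T)·P.
At X = 0.161: the mole-fraction product g(X) = Π y_i^ν_i = 0.02661. Since K_p = g(X)·P^{1}, P = (K_p/g)^(1/1) = (0.163/0.02661)^(1/1) = 6.13 bar.

P = 6.13 bar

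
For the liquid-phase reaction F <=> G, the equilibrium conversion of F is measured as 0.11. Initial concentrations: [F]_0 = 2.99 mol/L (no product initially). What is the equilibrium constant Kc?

Let X = conversion of F.
Concentrations: [F] = 2.99 − 2.99X; [G] = 2.99X.
At X = 0.11: [F] = 2.66, [G] = 0.329.
Kc = [G] / ([F]) = 0.124.

Kc = 0.124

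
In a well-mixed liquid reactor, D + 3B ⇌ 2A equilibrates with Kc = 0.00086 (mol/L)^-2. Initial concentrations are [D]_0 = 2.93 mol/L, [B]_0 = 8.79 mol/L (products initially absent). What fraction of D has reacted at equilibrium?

Let X = conversion of D; extent ξ = 2.93·X mol/L.
Concentrations: [D] = 2.93 − 2.93X; [B] = 8.79 − 8.79X; [A] = 5.86X.
Kc = [A]^2 / ([D] [B]^3).
Equating to 0.00086 (mol/L)^-2: the physical root is X = 0.158.

X = 0.158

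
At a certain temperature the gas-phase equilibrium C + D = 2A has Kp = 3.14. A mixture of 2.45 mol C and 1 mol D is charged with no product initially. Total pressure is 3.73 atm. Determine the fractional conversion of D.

Take 1 mol D as basis and let X be its fractional conversion, so ξ = X.
Moles: n_C = 2.45 − X; n_D = 1 − X; n_A = 2X.
Total moles n_T = 3.45 (Δν = 0, constant).
Mole fractions y_i = n_i/n_T; Kp = p_A^2 / (p_C p_D) with p_i = y_i·P.
Substituting and setting equal to 3.14 gives a polynomial in X; the root in (0,1) is X = 0.674.

X = 0.674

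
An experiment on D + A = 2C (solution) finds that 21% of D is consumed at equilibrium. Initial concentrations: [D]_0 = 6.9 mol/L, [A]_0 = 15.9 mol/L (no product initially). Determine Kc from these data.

Let X = conversion of D.
Concentrations: [D] = 6.9 − 6.9X; [A] = 15.9 − 6.9X; [C] = 13.8X.
At X = 0.21: [D] = 5.45, [A] = 14.5, [C] = 2.9.
Kc = [C]^2 / ([D] [A]) = 0.107.

Kc = 0.107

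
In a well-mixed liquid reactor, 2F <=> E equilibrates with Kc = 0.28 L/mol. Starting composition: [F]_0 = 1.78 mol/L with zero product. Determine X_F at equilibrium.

X = 0.381

Let X = conversion of F; extent ξ = 1.78X/2 mol/L.
Concentrations: [F] = 1.78 − 1.78X; [E] = 0.89X.
Kc = [E] / ([F]^2).
Solving Kc = 0.28 for X ∈ (0,1): X = 0.381.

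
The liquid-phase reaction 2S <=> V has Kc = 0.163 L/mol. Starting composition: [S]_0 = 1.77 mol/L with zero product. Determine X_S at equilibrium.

Let X = conversion of S; extent ξ = 1.77X/2 mol/L.
Concentrations: [S] = 1.77 − 1.77X; [V] = 0.885X.
Kc = [V] / ([S]^2).
Solving Kc = 0.163 for X ∈ (0,1): X = 0.290.

X = 0.290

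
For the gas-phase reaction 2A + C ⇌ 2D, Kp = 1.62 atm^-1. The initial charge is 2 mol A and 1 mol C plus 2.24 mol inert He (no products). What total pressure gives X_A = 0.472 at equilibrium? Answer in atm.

Take 2 mol A as basis and let X be its fractional conversion, so ξ = X.
Moles: n_A = 2 − 2X; n_C = 1 − X; n_D = 2X; n_I = 2.24 (inert).
n_T = Σnᵢ = 5.24 − X.
Kp = p_D^2 / (p_A^2 p_C) with p_i = (n_i/n_T)·P.
At X = 0.472: the mole-fraction product g(X) = Π y_i^ν_i = 7.216. Since Kp = g(X)·P^{-1}, P = (g/Kp)^(1/1) = (7.216/1.62)^(1/1) = 4.45 atm.

P = 4.45 atm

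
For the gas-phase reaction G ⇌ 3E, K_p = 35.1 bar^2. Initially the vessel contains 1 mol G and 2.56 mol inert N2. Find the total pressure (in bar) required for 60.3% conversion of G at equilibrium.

P = 7.31 bar

Let X = conversion of G (basis 1 mol G); extent of reaction ξ = X.
Moles: n_G = 1 − X; n_E = 3X; n_I = 2.56 (inert).
Total moles n_T = 3.56 + 2X.
K_p = p_E^3 / (p_G) with p_i = (n_i/n_T)·P.
At X = 0.603: the mole-fraction product g(X) = Π y_i^ν_i = 0.6565. Since K_p = g(X)·P^{2}, P = (K_p/g)^(1/2) = (35.1/0.6565)^(1/2) = 7.31 bar.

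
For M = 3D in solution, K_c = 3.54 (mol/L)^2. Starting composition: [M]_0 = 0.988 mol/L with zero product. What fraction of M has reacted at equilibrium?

Let X = conversion of M; extent ξ = 0.988·X mol/L.
Concentrations: [M] = 0.988 − 0.988X; [D] = 2.96X.
K_c = [D]^3 / ([M]).
Solving K_c = 3.54 for X ∈ (0,1): X = 0.426.

X = 0.426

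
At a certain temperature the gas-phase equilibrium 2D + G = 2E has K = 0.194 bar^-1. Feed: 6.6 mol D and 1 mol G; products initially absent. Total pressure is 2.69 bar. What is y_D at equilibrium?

Take 1 mol G as basis and let X be its fractional conversion, so ξ = X.
At extent ξ: n_D = 6.6 − 2X; n_G = 1 − X; n_E = 2X.
Summing: n_T = 7.6 − X.
y_i = n_i/n_T, p_i = y_i·P. K = p_E^2 / (p_D^2 p_G).
Substituting and setting equal to 0.194 bar^-1 gives a polynomial in X; the root in (0,1) is X = 0.522.
Then n_D = 5.56, n_T = 7.08, so y_D = 0.785.

y_D = 0.785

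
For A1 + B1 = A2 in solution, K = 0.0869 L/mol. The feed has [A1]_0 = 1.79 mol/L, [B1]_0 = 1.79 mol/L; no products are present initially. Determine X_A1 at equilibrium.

X = 0.120

Let X = conversion of A1; extent ξ = 1.79·X mol/L.
Concentrations: [A1] = 1.79 − 1.79X; [B1] = 1.79 − 1.79X; [A2] = 1.79X.
K = [A2] / ([A1] [B1]).
Setting equal to 0.0869 and solving for X on (0,1) gives X = 0.120.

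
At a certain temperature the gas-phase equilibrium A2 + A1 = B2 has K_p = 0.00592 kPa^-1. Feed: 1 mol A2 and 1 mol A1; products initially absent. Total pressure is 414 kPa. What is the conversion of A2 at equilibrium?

X = 0.462

Basis: 1 mol A2 initially; let X = conversion of A2. Extent ξ = X.
Mole table: n_A2 = 1 − X; n_A1 = 1 − X; n_B2 = X.
Summing: n_T = 2 − X.
With p_i = (n_i/n_T)P, K_p = p_B2 / (p_A2 p_A1).
This yields a degree-2 equation in X; solving on (0,1), X = 0.462.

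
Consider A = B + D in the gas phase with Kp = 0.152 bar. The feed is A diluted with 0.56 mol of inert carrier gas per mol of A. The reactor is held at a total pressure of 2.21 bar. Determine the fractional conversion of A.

Let X = conversion of A (basis 1 mol A); extent of reaction ξ = X.
At extent ξ: n_A = 1 − X; n_B = X; n_D = X; n_I = 0.56 (inert).
n_T = Σnᵢ = 1.56 + X.
y_i = n_i/n_T, p_i = y_i·P. Kp = p_B p_D / (p_A).
Setting this equal to 0.152 bar and taking the physical root (0 < X < 1) gives X = 0.299.

X = 0.299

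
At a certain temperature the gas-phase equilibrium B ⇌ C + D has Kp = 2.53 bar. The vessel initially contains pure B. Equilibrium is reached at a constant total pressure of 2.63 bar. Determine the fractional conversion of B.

X = 0.700

Take 1 mol B as basis and let X be its fractional conversion, so ξ = X.
Moles: n_B = 1 − X; n_C = X; n_D = X.
n_T = Σnᵢ = 1 + X.
Mole fractions y_i = n_i/n_T; Kp = p_C p_D / (p_B) with p_i = y_i·P.
Substituting and setting equal to 2.53 bar gives a polynomial in X; the root in (0,1) is X = 0.700.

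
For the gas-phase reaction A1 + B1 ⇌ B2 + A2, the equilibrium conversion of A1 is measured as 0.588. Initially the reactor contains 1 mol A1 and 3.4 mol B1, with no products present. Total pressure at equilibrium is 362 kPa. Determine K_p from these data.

K_p = 0.298

Take 1 mol A1 as basis and let X be its fractional conversion, so ξ = X.
Mole table: n_A1 = 1 − X; n_B1 = 3.4 − X; n_B2 = X; n_A2 = X.
Total moles n_T = 4.4 (Δν = 0, constant).
At X = 0.588: n_A1 = 0.412, n_B1 = 2.81, n_B2 = 0.588, n_A2 = 0.588, n_T = 4.4.
p_i = (n_i/n_T)·P. K_p = p_B2 p_A2 / (p_A1 p_B1) = 0.298.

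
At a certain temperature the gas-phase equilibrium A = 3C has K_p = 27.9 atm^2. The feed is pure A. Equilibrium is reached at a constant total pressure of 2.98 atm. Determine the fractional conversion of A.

Take 1 mol A as basis and let X be its fractional conversion, so ξ = X.
Mole table: n_A = 1 − X; n_C = 3X.
Total moles n_T = 1 + 2X.
y_i = n_i/n_T, p_i = y_i·P. K_p = p_C^3 / (p_A).
Substituting and setting equal to 27.9 atm^2 gives a polynomial in X; the root in (0,1) is X = 0.607.

X = 0.607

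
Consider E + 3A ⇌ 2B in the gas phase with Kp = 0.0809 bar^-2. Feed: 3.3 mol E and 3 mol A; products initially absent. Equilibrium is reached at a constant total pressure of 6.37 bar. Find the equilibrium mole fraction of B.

y_B = 0.193

Let X = conversion of A (basis 3 mol A); extent of reaction ξ = X.
Mole table: n_E = 3.3 − X; n_A = 3 − 3X; n_B = 2X.
Summing: n_T = 6.3 − 2X.
y_i = n_i/n_T, p_i = y_i·P. Kp = p_B^2 / (p_E p_A^3).
Substituting and setting equal to 0.0809 bar^-2 gives a polynomial in X; the root in (0,1) is X = 0.510.
Then n_B = 1.02, n_T = 5.28, so y_B = 0.193.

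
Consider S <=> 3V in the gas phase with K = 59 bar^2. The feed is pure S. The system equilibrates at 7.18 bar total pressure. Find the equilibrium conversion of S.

Take 1 mol S as basis and let X be its fractional conversion, so ξ = X.
At extent ξ: n_S = 1 − X; n_V = 3X.
n_T = Σnᵢ = 1 + 2X.
With p_i = (n_i/n_T)P, K = p_V^3 / (p_S).
Substituting and setting equal to 59 bar^2 gives a polynomial in X; the root in (0,1) is X = 0.438.

X = 0.438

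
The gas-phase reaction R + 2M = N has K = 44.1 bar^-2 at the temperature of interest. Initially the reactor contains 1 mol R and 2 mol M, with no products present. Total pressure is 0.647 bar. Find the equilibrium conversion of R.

X = 0.712

Let X = conversion of R (basis 1 mol R); extent of reaction ξ = X.
At extent ξ: n_R = 1 − X; n_M = 2 − 2X; n_N = X.
n_T = Σnᵢ = 3 − 2X.
With p_i = (n_i/n_T)P, K = p_N / (p_R p_M^2).
This yields a degree-3 equation in X; solving on (0,1), X = 0.712.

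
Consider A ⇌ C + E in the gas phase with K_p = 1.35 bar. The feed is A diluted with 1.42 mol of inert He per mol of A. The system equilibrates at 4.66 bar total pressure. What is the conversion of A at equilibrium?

Basis: 1 mol A initially; let X = conversion of A. Extent ξ = X.
Species balance: n_A = 1 − X; n_C = X; n_E = X; n_I = 1.42 (inert).
n_T = Σnᵢ = 2.42 + X.
Mole fractions y_i = n_i/n_T; K_p = p_C p_E / (p_A) with p_i = y_i·P.
Substituting and setting equal to 1.35 bar gives a polynomial in X; the root in (0,1) is X = 0.595.

X = 0.595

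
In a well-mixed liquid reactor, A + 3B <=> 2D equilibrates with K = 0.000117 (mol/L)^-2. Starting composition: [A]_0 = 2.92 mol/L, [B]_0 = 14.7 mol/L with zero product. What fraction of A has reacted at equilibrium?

Let X = conversion of A; extent ξ = 2.92·X mol/L.
Concentrations: [A] = 2.92 − 2.92X; [B] = 14.7 − 8.76X; [D] = 5.84X.
K = [D]^2 / ([A] [B]^3).
Solving K = 0.000117 for X ∈ (0,1): X = 0.144.

X = 0.144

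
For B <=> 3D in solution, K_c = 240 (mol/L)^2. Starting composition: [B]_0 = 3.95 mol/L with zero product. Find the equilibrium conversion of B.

Let X = conversion of B; extent ξ = 3.95·X mol/L.
Concentrations: [B] = 3.95 − 3.95X; [D] = 11.9X.
K_c = [D]^3 / ([B]).
Equating to 240 (mol/L)^2: the physical root is X = 0.607.

X = 0.607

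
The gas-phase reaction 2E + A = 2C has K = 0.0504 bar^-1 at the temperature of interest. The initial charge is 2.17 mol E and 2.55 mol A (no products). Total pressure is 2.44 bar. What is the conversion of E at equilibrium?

Take 2.17 mol E as basis and let X be its fractional conversion, so ξ = 1.08X.
At extent ξ: n_E = 2.17 − 2.17X; n_A = 2.55 − 1.08X; n_C = 2.17X.
Total moles n_T = 4.72 − 1.08X.
Mole fractions y_i = n_i/n_T; K = p_C^2 / (p_E^2 p_A) with p_i = y_i·P.
Equating to 0.0504 bar^-1 and solving on 0 < X < 1: X = 0.202.

X = 0.202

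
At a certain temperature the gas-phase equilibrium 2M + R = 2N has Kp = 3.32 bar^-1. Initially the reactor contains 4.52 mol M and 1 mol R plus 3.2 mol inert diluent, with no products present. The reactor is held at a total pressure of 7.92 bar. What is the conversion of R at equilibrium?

Take 1 mol R as basis and let X be its fractional conversion, so ξ = X.
Mole table: n_M = 4.52 − 2X; n_R = 1 − X; n_N = 2X; n_I = 3.2 (inert).
Summing: n_T = 8.72 − X.
y_i = n_i/n_T, p_i = y_i·P. Kp = p_N^2 / (p_M^2 p_R).
Equating to 3.32 bar^-1 and solving on 0 < X < 1: X = 0.879.

X = 0.879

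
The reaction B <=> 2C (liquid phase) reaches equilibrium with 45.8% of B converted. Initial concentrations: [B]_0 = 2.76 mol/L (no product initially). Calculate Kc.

Kc = 4.27 mol/L

Let X = conversion of B.
Concentrations: [B] = 2.76 − 2.76X; [C] = 5.52X.
At X = 0.458: [B] = 1.5, [C] = 2.53.
Kc = [C]^2 / ([B]) = 4.27 mol/L.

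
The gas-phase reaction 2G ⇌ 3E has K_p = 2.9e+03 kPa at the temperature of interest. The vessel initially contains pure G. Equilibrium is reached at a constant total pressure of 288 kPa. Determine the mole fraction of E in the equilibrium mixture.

y_E = 0.782

Let X = conversion of G (basis 1 mol G); extent of reaction ξ = 0.5X.
Mole table: n_G = 1 − X; n_E = 1.5X.
n_T = Σnᵢ = 1 + 0.5X.
Mole fractions y_i = n_i/n_T; K_p = p_E^3 / (p_G^2) with p_i = y_i·P.
This yields a degree-3 equation in X; solving on (0,1), X = 0.705.
Then n_E = 1.06, n_T = 1.35, so y_E = 0.782.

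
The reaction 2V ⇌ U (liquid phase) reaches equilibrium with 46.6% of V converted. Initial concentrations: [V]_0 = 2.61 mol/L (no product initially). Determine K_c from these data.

K_c = 0.313 L/mol

Let X = conversion of V.
Concentrations: [V] = 2.61 − 2.61X; [U] = 1.3X.
At X = 0.466: [V] = 1.39, [U] = 0.608.
K_c = [U] / ([V]^2) = 0.313 L/mol.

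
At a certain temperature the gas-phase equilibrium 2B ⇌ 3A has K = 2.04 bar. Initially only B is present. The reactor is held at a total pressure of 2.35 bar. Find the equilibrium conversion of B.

X = 0.455

Take 1 mol B as basis and let X be its fractional conversion, so ξ = 0.5X.
Moles: n_B = 1 − X; n_A = 1.5X.
Summing: n_T = 1 + 0.5X.
With p_i = (n_i/n_T)P, K = p_A^3 / (p_B^2).
Substituting and setting equal to 2.04 bar gives a polynomial in X; the root in (0,1) is X = 0.455.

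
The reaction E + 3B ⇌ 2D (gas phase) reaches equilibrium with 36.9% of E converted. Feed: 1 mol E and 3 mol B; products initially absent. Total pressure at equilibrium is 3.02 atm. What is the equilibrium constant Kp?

Let X = conversion of E (basis 1 mol E); extent of reaction ξ = X.
Species balance: n_E = 1 − X; n_B = 3 − 3X; n_D = 2X.
Total moles n_T = 4 − 2X.
At X = 0.369: n_E = 0.631, n_B = 1.89, n_D = 0.738, n_T = 3.26.
p_i = (n_i/n_T)·P. Kp = p_D^2 / (p_E p_B^3) = 0.148 atm^-2.

Kp = 0.148 atm^-2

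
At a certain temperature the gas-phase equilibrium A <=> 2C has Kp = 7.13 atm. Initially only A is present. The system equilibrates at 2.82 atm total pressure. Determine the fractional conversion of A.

X = 0.622

Let X = conversion of A (basis 1 mol A); extent of reaction ξ = X.
Mole table: n_A = 1 − X; n_C = 2X.
n_T = Σnᵢ = 1 + X.
y_i = n_i/n_T, p_i = y_i·P. Kp = p_C^2 / (p_A).
This yields a degree-2 equation in X; solving on (0,1), X = 0.622.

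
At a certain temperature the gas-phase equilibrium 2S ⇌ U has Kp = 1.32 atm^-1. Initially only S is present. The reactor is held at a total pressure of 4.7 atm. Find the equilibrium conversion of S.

X = 0.803

Let X = conversion of S (basis 1 mol S); extent of reaction ξ = 0.5X.
Mole table: n_S = 1 − X; n_U = 0.5X.
Summing: n_T = 1 − 0.5X.
y_i = n_i/n_T, p_i = y_i·P. Kp = p_U / (p_S^2).
This yields a degree-2 equation in X; solving on (0,1), X = 0.803.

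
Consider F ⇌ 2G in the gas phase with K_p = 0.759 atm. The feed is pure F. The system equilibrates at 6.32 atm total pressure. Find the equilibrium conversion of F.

X = 0.171

Take 1 mol F as basis and let X be its fractional conversion, so ξ = X.
Species balance: n_F = 1 − X; n_G = 2X.
n_T = Σnᵢ = 1 + X.
With p_i = (n_i/n_T)P, K_p = p_G^2 / (p_F).
Setting this equal to 0.759 atm and taking the physical root (0 < X < 1) gives X = 0.171.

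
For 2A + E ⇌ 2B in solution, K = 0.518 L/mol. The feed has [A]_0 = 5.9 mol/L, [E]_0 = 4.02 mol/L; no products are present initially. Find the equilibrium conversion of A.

Let X = conversion of A; extent ξ = 5.9X/2 mol/L.
Concentrations: [A] = 5.9 − 5.9X; [E] = 4.02 − 2.95X; [B] = 5.9X.
K = [B]^2 / ([A]^2 [E]).
Equating to 0.518 L/mol: the physical root is X = 0.530.

X = 0.530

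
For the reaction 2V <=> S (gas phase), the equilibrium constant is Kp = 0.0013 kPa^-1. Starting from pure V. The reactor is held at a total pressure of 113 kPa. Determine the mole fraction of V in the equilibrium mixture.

Take 1 mol V as basis and let X be its fractional conversion, so ξ = 0.5X.
At extent ξ: n_V = 1 − X; n_S = 0.5X.
Total moles n_T = 1 − 0.5X.
Mole fractions y_i = n_i/n_T; Kp = p_S / (p_V^2) with p_i = y_i·P.
Substituting and setting equal to 0.0013 kPa^-1 gives a polynomial in X; the root in (0,1) is X = 0.206.
Then n_V = 0.794, n_T = 0.897, so y_V = 0.885.

y_V = 0.885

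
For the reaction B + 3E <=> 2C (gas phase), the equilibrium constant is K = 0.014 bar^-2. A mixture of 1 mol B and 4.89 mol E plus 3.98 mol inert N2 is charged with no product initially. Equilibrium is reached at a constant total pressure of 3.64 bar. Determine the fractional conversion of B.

Let X = conversion of B (basis 1 mol B); extent of reaction ξ = X.
At extent ξ: n_B = 1 − X; n_E = 4.89 − 3X; n_C = 2X; n_I = 3.98 (inert).
n_T = Σnᵢ = 9.87 − 2X.
y_i = n_i/n_T, p_i = y_i·P. K = p_C^2 / (p_B p_E^3).
This yields a degree-4 equation in X; solving on (0,1), X = 0.185.

X = 0.185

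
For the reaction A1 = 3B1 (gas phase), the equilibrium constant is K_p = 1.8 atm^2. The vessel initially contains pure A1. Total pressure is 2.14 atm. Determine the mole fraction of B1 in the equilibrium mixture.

Let X = conversion of A1 (basis 1 mol A1); extent of reaction ξ = X.
Species balance: n_A1 = 1 − X; n_B1 = 3X.
n_T = Σnᵢ = 1 + 2X.
Mole fractions y_i = n_i/n_T; K_p = p_B1^3 / (p_A1) with p_i = y_i·P.
This yields a degree-3 equation in X; solving on (0,1), X = 0.296.
Then n_B1 = 0.889, n_T = 1.59, so y_B1 = 0.558.

y_B1 = 0.558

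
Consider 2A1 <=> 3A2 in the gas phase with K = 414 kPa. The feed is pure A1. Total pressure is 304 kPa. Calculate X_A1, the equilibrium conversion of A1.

X = 0.501

Take 1 mol A1 as basis and let X be its fractional conversion, so ξ = 0.5X.
At extent ξ: n_A1 = 1 − X; n_A2 = 1.5X.
n_T = Σnᵢ = 1 + 0.5X.
Mole fractions y_i = n_i/n_T; K = p_A2^3 / (p_A1^2) with p_i = y_i·P.
Substituting and setting equal to 414 kPa gives a polynomial in X; the root in (0,1) is X = 0.501.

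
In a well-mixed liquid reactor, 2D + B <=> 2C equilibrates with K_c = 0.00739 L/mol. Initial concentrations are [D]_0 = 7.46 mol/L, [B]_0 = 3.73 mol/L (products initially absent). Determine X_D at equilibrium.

X = 0.134

Let X = conversion of D; extent ξ = 7.46X/2 mol/L.
Concentrations: [D] = 7.46 − 7.46X; [B] = 3.73 − 3.73X; [C] = 7.46X.
K_c = [C]^2 / ([D]^2 [B]).
Solving K_c = 0.00739 for X ∈ (0,1): X = 0.134.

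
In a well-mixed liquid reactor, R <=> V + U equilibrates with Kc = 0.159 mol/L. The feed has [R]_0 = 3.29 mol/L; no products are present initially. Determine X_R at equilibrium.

X = 0.197

Let X = conversion of R; extent ξ = 3.29·X mol/L.
Concentrations: [R] = 3.29 − 3.29X; [V] = 3.29X; [U] = 3.29X.
Kc = [V] [U] / ([R]).
Setting equal to 0.159 and solving for X on (0,1) gives X = 0.197.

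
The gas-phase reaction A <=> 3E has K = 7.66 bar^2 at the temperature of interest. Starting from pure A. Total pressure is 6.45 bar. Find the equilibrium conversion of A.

X = 0.223

Let X = conversion of A (basis 1 mol A); extent of reaction ξ = X.
Moles: n_A = 1 − X; n_E = 3X.
Total moles n_T = 1 + 2X.
With p_i = (n_i/n_T)P, K = p_E^3 / (p_A).
Equating to 7.66 bar^2 and solving on 0 < X < 1: X = 0.223.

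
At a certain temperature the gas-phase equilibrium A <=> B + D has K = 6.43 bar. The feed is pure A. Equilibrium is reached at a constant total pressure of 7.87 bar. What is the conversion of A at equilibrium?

X = 0.671

Let X = conversion of A (basis 1 mol A); extent of reaction ξ = X.
Species balance: n_A = 1 − X; n_B = X; n_D = X.
Total moles n_T = 1 + X.
With p_i = (n_i/n_T)P, K = p_B p_D / (p_A).
Setting this equal to 6.43 bar and taking the physical root (0 < X < 1) gives X = 0.671.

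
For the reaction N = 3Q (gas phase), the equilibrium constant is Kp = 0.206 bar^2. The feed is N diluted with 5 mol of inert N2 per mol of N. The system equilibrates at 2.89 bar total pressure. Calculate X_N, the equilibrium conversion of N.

X = 0.303

Take 1 mol N as basis and let X be its fractional conversion, so ξ = X.
Mole table: n_N = 1 − X; n_Q = 3X; n_I = 5 (inert).
Summing: n_T = 6 + 2X.
Mole fractions y_i = n_i/n_T; Kp = p_Q^3 / (p_N) with p_i = y_i·P.
This yields a degree-3 equation in X; solving on (0,1), X = 0.303.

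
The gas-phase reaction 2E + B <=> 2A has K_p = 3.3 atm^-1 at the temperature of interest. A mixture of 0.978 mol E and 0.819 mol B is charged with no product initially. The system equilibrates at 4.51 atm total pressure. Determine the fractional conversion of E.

X = 0.689

Basis: 0.978 mol E initially; let X = conversion of E. Extent ξ = 0.489X.
Species balance: n_E = 0.978 − 0.978X; n_B = 0.819 − 0.489X; n_A = 0.978X.
Summing: n_T = 1.8 − 0.489X.
y_i = n_i/n_T, p_i = y_i·P. K_p = p_A^2 / (p_E^2 p_B).
Setting this equal to 3.3 atm^-1 and taking the physical root (0 < X < 1) gives X = 0.689.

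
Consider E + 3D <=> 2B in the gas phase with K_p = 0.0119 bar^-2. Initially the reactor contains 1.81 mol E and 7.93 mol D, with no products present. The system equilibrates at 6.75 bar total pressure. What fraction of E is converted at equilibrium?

Let X = conversion of E (basis 1.81 mol E); extent of reaction ξ = 1.81X.
Mole table: n_E = 1.81 − 1.81X; n_D = 7.93 − 5.43X; n_B = 3.62X.
Summing: n_T = 9.74 − 3.62X.
Mole fractions y_i = n_i/n_T; K_p = p_B^2 / (p_E p_D^3) with p_i = y_i·P.
This yields a degree-4 equation in X; solving on (0,1), X = 0.372.

X = 0.372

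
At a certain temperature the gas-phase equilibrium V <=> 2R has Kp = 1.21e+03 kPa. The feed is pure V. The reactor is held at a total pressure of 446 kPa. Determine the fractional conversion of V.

X = 0.636

Basis: 1 mol V initially; let X = conversion of V. Extent ξ = X.
Mole table: n_V = 1 − X; n_R = 2X.
Total moles n_T = 1 + X.
y_i = n_i/n_T, p_i = y_i·P. Kp = p_R^2 / (p_V).
Setting this equal to 1.21e+03 kPa and taking the physical root (0 < X < 1) gives X = 0.636.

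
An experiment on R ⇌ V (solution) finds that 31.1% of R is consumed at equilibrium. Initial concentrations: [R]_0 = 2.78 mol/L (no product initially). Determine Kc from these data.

Let X = conversion of R.
Concentrations: [R] = 2.78 − 2.78X; [V] = 2.78X.
At X = 0.311: [R] = 1.92, [V] = 0.865.
Kc = [V] / ([R]) = 0.451.

Kc = 0.451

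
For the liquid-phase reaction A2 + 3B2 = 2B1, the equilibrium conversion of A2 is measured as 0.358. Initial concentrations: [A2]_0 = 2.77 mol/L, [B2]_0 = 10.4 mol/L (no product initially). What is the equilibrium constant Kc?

Let X = conversion of A2.
Concentrations: [A2] = 2.77 − 2.77X; [B2] = 10.4 − 8.31X; [B1] = 5.54X.
At X = 0.358: [A2] = 1.78, [B2] = 7.43, [B1] = 1.98.
Kc = [B1]^2 / ([A2] [B2]^3) = 0.0054 (mol/L)^-2.

Kc = 0.0054 (mol/L)^-2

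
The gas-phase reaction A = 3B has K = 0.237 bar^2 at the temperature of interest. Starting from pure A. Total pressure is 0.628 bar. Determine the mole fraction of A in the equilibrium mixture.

y_A = 0.386

Let X = conversion of A (basis 1 mol A); extent of reaction ξ = X.
Mole table: n_A = 1 − X; n_B = 3X.
Summing: n_T = 1 + 2X.
With p_i = (n_i/n_T)P, K = p_B^3 / (p_A).
Setting this equal to 0.237 bar^2 and taking the physical root (0 < X < 1) gives X = 0.347.
Then n_A = 0.653, n_T = 1.69, so y_A = 0.386.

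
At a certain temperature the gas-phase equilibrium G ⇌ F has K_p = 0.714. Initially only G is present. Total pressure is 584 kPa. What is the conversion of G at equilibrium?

X = 0.417

Let X = conversion of G (basis 1 mol G); extent of reaction ξ = X.
Moles: n_G = 1 − X; n_F = X.
n_T stays at 1 (no change in mole number).
y_i = n_i/n_T, p_i = y_i·P. K_p = p_F / (p_G).
Setting this equal to 0.714 and taking the physical root (0 < X < 1) gives X = 0.417.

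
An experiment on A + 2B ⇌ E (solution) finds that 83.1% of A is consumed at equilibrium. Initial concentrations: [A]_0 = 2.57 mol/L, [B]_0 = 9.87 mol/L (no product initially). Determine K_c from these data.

K_c = 0.157 (mol/L)^-2

Let X = conversion of A.
Concentrations: [A] = 2.57 − 2.57X; [B] = 9.87 − 5.14X; [E] = 2.57X.
At X = 0.831: [A] = 0.434, [B] = 5.6, [E] = 2.14.
K_c = [E] / ([A] [B]^2) = 0.157 (mol/L)^-2.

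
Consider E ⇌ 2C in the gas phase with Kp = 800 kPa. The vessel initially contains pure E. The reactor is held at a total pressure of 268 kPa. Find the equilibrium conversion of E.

X = 0.654

Basis: 1 mol E initially; let X = conversion of E. Extent ξ = X.
At extent ξ: n_E = 1 − X; n_C = 2X.
n_T = Σnᵢ = 1 + X.
Mole fractions y_i = n_i/n_T; Kp = p_C^2 / (p_E) with p_i = y_i·P.
Setting this equal to 800 kPa and taking the physical root (0 < X < 1) gives X = 0.654.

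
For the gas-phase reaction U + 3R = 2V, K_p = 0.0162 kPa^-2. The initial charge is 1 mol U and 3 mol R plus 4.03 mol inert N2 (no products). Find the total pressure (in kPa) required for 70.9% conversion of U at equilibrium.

P = 167 kPa

Basis: 1 mol U initially; let X = conversion of U. Extent ξ = X.
At extent ξ: n_U = 1 − X; n_R = 3 − 3X; n_V = 2X; n_I = 4.03 (inert).
Summing: n_T = 8.03 − 2X.
K_p = p_V^2 / (p_U p_R^3) with p_i = (n_i/n_T)·P.
At X = 0.709: the mole-fraction product g(X) = Π y_i^ν_i = 454. Since K_p = g(X)·P^{-2}, P = (g/K_p)^(1/2) = (454/0.0162)^(1/2) = 167 kPa.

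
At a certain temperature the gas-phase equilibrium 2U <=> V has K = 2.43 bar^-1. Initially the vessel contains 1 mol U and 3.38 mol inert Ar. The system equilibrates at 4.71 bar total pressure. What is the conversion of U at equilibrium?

X = 0.659

Basis: 1 mol U initially; let X = conversion of U. Extent ξ = 0.5X.
At extent ξ: n_U = 1 − X; n_V = 0.5X; n_I = 3.38 (inert).
Total moles n_T = 4.38 − 0.5X.
Mole fractions y_i = n_i/n_T; K = p_V / (p_U^2) with p_i = y_i·P.
This yields a degree-2 equation in X; solving on (0,1), X = 0.659.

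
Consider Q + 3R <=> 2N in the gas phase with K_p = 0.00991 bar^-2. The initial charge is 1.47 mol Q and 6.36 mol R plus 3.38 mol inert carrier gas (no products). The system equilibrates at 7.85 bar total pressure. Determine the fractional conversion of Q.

Let X = conversion of Q (basis 1.47 mol Q); extent of reaction ξ = 1.47X.
Species balance: n_Q = 1.47 − 1.47X; n_R = 6.36 − 4.41X; n_N = 2.94X; n_I = 3.38 (inert).
Summing: n_T = 11.2 − 2.94X.
y_i = n_i/n_T, p_i = y_i·P. K_p = p_N^2 / (p_Q p_R^3).
Equating to 0.00991 bar^-2 and solving on 0 < X < 1: X = 0.297.

X = 0.297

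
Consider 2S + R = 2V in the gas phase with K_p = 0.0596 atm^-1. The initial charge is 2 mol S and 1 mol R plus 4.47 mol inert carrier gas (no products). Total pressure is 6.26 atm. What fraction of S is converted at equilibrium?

X = 0.171

Basis: 2 mol S initially; let X = conversion of S. Extent ξ = X.
Species balance: n_S = 2 − 2X; n_R = 1 − X; n_V = 2X; n_I = 4.47 (inert).
Total moles n_T = 7.47 − X.
Mole fractions y_i = n_i/n_T; K_p = p_V^2 / (p_S^2 p_R) with p_i = y_i·P.
Substituting and setting equal to 0.0596 atm^-1 gives a polynomial in X; the root in (0,1) is X = 0.171.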